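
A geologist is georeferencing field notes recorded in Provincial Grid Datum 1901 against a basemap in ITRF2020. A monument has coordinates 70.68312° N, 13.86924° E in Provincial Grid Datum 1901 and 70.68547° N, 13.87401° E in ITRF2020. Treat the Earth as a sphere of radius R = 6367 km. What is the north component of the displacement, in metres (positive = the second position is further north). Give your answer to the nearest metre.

Δφ = 70.68547° − 70.68312° = +0.00235°; Δλ = 13.87401° − 13.86924° = +0.00477°.
1° along a meridian = πR/180 = 111125 m.
ΔN = Δφ × 111125 = 261.1 m; ΔE = Δλ × 111125 × cos(70.68312°) = +0.00477 × 111125 × 0.330792 = 175.3 m.

ΔN = 261 m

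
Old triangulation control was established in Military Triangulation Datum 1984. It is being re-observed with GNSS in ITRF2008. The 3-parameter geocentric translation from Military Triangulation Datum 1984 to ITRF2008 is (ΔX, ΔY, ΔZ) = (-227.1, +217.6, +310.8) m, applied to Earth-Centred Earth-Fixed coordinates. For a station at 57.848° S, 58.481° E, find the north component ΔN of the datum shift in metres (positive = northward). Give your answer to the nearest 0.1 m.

At φ = -57.848°, λ = 58.481°: sin φ = -0.846639, cos φ = 0.532167, sin λ = 0.852467, cos λ = 0.522781.
ΔN = −sin φ cos λ·ΔX − sin φ sin λ·ΔY + cos φ·ΔZ = −(-0.846639)(0.522781)(-227.1) − (-0.846639)(0.852467)(217.6) + (0.532167)(310.8) = 221.93 m.

ΔN = 221.9 m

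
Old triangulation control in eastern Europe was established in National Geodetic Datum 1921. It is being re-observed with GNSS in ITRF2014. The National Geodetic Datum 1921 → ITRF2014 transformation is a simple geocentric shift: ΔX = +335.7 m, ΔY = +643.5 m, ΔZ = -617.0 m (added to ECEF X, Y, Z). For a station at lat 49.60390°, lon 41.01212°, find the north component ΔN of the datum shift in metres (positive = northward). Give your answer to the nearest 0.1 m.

ΔN = -914.4 m

The local north axis is (−sin φ cos λ, −sin φ sin λ, cos φ), giving ΔN = -192.916 − 321.599 − 399.858 = -914.37 m.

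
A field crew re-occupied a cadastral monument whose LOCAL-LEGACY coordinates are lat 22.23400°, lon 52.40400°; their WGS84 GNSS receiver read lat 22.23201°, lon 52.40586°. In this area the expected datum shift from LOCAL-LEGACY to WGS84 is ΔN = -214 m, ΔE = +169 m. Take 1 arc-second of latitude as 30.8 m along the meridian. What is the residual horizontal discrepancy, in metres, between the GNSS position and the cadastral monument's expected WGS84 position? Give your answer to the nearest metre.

Observed coordinate differences: Δφ = -0.00199°, Δλ = +0.00186°.
Converting to metres (1° lat = 110880 m, cos φ = 0.925646): observed ΔN = -220.7 m, observed ΔE = 190.9 m.
Subtracting the expected shift leaves a residual of -220.7 − (-214) = -6.7 m north and 190.9 − (169) = 21.9 m east.
Residual distance = √((-6.7)² + 21.9²) = 22.9 m.

23 m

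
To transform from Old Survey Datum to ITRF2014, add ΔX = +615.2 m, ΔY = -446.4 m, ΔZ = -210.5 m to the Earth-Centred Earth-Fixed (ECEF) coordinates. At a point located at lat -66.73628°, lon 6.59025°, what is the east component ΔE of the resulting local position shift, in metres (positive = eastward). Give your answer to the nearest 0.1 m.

The local east axis at (φ, λ) is (−sin λ, cos λ, 0), so ΔE = −sin(6.59025°)·615.2 + cos(6.59025°)·(-446.4) = -514.06 m.

ΔE = -514.1 m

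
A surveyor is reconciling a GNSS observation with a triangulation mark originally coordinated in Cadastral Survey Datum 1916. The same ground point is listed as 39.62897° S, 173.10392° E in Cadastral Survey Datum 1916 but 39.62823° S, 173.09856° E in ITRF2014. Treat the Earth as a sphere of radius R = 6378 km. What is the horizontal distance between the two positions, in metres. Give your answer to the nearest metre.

467 m

Δφ = -39.62823° − -39.62897° = +0.00074°; Δλ = 173.09856° − 173.10392° = -0.00536°.
1° along a meridian = πR/180 = 111317 m.
ΔN = Δφ × 111317 = 82.4 m; ΔE = Δλ × 111317 × cos(-39.62897°) = -0.00536 × 111317 × 0.770191 = -459.5 m.
Distance = √(ΔE² + ΔN²) = √((-459.5)² + 82.4²) = 466.9 m.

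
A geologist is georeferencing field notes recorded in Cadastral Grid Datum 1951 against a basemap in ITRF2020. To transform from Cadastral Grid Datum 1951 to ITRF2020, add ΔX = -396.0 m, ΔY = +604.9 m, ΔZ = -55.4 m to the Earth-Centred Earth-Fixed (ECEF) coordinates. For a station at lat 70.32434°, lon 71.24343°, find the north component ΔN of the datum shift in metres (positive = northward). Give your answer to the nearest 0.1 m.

ΔN = -438.1 m

At φ = 70.32434°, λ = 71.24343°: sin φ = 0.941614, cos φ = 0.336695, sin λ = 0.946893, cos λ = 0.321548.
ΔN = −sin φ cos λ·ΔX − sin φ sin λ·ΔY + cos φ·ΔZ = −(0.941614)(0.321548)(-396.0) − (0.941614)(0.946893)(604.9) + (0.336695)(-55.4) = -438.09 m.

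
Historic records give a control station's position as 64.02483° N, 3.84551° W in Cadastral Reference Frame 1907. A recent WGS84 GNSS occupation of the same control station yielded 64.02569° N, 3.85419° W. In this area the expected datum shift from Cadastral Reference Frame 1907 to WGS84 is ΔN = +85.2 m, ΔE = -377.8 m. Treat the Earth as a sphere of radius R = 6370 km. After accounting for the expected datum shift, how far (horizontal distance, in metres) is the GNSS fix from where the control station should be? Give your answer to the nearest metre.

Observed coordinate differences: Δφ = +0.00086°, Δλ = -0.00868°.
Converting to metres (1° lat = 111177 m, cos φ = 0.437982): observed ΔN = 95.6 m, observed ΔE = -422.7 m.
Subtracting the expected shift leaves a residual of 95.6 − (85.2) = 10.4 m north and -422.7 − (-377.8) = -44.9 m east.
Residual distance = √(10.4² + (-44.9)²) = 46.1 m.

46 m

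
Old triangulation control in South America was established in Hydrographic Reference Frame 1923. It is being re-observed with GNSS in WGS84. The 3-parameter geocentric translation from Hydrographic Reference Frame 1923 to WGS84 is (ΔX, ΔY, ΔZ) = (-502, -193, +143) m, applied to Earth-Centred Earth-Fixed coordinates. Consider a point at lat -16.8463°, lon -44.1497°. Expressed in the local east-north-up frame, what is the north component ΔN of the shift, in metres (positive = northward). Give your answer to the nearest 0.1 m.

ΔN = 71.4 m

The local north axis is (−sin φ cos λ, −sin φ sin λ, cos φ), giving ΔN = -104.387 + 38.959 + 136.863 = 71.44 m.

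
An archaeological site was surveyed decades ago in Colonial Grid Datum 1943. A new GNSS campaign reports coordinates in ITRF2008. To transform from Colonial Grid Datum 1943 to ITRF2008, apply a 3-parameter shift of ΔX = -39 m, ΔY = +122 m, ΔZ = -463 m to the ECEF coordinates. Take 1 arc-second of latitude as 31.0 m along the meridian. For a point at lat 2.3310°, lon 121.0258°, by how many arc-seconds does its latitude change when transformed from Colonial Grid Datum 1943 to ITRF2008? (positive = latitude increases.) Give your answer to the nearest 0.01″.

sin φ = 0.040672, cos φ = 0.999173, sin λ = 0.856935, cos λ = -0.515424.
North component: ΔN = −sin φ cos λ·ΔX − sin φ sin λ·ΔY + cos φ·ΔZ = −(0.040672)(-0.515424)(-39) − (0.040672)(0.856935)(122) + (0.999173)(-463) = -467.69 m.
1° of latitude spans 3600 × 31.00 = 111600 m, so Δφ = -467.69 / 111600 × 3600 = -15.087″.

Δφ = -15.09″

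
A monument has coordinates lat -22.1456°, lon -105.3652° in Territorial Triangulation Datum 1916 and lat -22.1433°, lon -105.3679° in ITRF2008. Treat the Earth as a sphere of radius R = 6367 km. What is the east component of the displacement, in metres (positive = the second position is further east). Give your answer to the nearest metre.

ΔE = -278 m

Δφ = -22.1433° − -22.1456° = +0.0023°; Δλ = -105.3679° − -105.3652° = -0.0027°.
1° along a meridian = πR/180 = 111125 m.
ΔN = Δφ × 111125 = 255.6 m; ΔE = Δλ × 111125 × cos(-22.1456°) = -0.0027 × 111125 × 0.926229 = -277.9 m.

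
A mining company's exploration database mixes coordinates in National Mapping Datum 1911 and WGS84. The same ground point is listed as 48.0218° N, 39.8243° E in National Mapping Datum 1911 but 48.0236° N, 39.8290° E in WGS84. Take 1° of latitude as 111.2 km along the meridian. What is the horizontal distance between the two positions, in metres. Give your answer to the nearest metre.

403 m

Δφ = 48.0236° − 48.0218° = +0.0018°; Δλ = 39.8290° − 39.8243° = +0.0047°.
ΔN = Δφ × 111200 = 200.2 m; ΔE = Δλ × 111200 × cos(48.0218°) = +0.0047 × 111200 × 0.668848 = 349.6 m.
Distance = √(ΔE² + ΔN²) = √(349.6² + 200.2²) = 402.8 m.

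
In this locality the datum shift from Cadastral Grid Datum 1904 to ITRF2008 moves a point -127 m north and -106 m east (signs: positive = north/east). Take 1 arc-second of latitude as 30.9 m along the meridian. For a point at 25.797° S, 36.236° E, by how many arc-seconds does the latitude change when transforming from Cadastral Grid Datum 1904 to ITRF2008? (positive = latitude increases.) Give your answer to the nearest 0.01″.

1″ of latitude = 30.90 m, so Δφ = -127.0 / 30.90 = -4.110″.

Δφ = -4.11″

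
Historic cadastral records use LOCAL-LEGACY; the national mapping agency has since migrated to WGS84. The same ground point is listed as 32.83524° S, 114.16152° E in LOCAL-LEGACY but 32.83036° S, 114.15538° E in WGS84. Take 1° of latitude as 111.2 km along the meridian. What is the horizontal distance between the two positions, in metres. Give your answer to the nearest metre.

Δφ = -32.83036° − -32.83524° = +0.00488°; Δλ = 114.15538° − 114.16152° = -0.00614°.
ΔN = Δφ × 111200 = 542.7 m; ΔE = Δλ × 111200 × cos(-32.83524°) = -0.00614 × 111200 × 0.840233 = -573.7 m.
Distance = √(ΔE² + ΔN²) = √((-573.7)² + 542.7²) = 789.7 m.

790 m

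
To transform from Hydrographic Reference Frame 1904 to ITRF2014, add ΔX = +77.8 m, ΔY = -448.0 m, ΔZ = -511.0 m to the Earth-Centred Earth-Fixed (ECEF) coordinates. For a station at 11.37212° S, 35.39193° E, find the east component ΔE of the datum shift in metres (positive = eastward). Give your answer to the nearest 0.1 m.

At φ = -11.37212°, λ = 35.39193°: sin φ = -0.197180, cos φ = 0.980367, sin λ = 0.579166, cos λ = 0.815209.
ΔE = −sin λ·ΔX + cos λ·ΔY = −(0.579166)·(77.8) + (0.815209)·(-448.0) = -410.27 m.

ΔE = -410.3 m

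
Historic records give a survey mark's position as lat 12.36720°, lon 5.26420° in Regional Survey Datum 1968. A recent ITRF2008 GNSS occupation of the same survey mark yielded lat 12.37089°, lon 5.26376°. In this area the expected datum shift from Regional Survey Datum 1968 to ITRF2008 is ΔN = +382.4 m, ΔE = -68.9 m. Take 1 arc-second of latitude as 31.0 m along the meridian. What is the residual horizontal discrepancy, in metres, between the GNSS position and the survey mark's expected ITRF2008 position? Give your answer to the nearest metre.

Observed coordinate differences: Δφ = +0.00369°, Δλ = -0.00044°.
Converting to metres (1° lat = 111600 m, cos φ = 0.976795): observed ΔN = 411.8 m, observed ΔE = -48.0 m.
Subtracting the expected shift leaves a residual of 411.8 − (382.4) = 29.4 m north and -48.0 − (-68.9) = 20.9 m east.
Residual distance = √(29.4² + 20.9²) = 36.1 m.

36 m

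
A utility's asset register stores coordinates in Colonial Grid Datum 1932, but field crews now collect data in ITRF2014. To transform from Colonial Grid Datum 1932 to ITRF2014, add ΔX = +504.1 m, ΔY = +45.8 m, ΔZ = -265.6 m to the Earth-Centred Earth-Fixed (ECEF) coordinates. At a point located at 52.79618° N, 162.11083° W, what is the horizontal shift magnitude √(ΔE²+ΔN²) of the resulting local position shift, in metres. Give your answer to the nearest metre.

At φ = 52.79618°, λ = -162.11083°: sin φ = 0.796490, cos φ = 0.604652, sin λ = -0.307177, cos λ = -0.951652.
ΔE = −sin λ·ΔX + cos λ·ΔY = −(-0.307177)·(504.1) + (-0.951652)·(45.8) = 111.26 m.
ΔN = −sin φ cos λ·ΔX − sin φ sin λ·ΔY + cos φ·ΔZ = −(0.796490)(-0.951652)(504.1) − (0.796490)(-0.307177)(45.8) + (0.604652)(-265.6) = 232.71 m.
Horizontal magnitude = √(ΔE² + ΔN²) = √(111.26² + 232.71²) = 257.94 m.

258 m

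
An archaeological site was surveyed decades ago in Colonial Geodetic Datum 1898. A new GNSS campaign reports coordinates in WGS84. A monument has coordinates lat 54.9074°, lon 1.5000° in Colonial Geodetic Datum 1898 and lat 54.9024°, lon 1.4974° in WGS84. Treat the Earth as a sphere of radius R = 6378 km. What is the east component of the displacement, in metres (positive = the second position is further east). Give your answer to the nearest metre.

ΔE = -166 m

Δφ = 54.9024° − 54.9074° = -0.0050°; Δλ = 1.4974° − 1.5000° = -0.0026°.
1° along a meridian = πR/180 = 111317 m.
ΔN = Δφ × 111317 = -556.6 m; ΔE = Δλ × 111317 × cos(54.9074°) = -0.0026 × 111317 × 0.574900 = -166.4 m.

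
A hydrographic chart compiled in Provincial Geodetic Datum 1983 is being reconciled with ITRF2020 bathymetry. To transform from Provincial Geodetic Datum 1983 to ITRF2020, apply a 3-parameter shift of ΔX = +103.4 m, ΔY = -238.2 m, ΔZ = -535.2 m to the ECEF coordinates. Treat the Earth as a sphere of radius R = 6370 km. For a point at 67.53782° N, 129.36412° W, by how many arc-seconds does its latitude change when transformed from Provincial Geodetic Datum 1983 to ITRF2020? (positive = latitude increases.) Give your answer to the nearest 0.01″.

sin φ = 0.924132, cos φ = 0.382074, sin λ = -0.773131, cos λ = -0.634246.
North component: ΔN = −sin φ cos λ·ΔX − sin φ sin λ·ΔY + cos φ·ΔZ = −(0.924132)(-0.634246)(103.4) − (0.924132)(-0.773131)(-238.2) + (0.382074)(-535.2) = -314.07 m.
1° of latitude spans πR/180 = 111177 m, so Δφ = -314.07 / 111177 × 3600 = -10.170″.

Δφ = -10.17″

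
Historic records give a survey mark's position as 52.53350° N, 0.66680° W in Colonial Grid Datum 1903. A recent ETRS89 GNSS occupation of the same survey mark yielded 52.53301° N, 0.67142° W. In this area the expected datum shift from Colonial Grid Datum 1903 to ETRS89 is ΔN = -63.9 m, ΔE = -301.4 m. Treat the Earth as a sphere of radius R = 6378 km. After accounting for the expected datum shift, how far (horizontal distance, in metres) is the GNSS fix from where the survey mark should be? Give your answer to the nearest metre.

Observed coordinate differences: Δφ = -0.00049°, Δλ = -0.00462°.
Converting to metres (1° lat = 111317 m, cos φ = 0.608297): observed ΔN = -54.5 m, observed ΔE = -312.8 m.
Subtracting the expected shift leaves a residual of -54.5 − (-63.9) = 9.4 m north and -312.8 − (-301.4) = -11.4 m east.
Residual distance = √(9.4² + (-11.4)²) = 14.8 m.

15 m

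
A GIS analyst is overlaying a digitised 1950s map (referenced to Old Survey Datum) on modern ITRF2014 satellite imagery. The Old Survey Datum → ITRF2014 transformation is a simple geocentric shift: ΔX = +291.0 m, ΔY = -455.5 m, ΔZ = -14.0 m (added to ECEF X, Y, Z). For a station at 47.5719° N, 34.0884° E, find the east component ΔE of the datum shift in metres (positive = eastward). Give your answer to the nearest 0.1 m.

ΔE = -540.3 m

The local east axis at (φ, λ) is (−sin λ, cos λ, 0), so ΔE = −sin(34.0884°)·291.0 + cos(34.0884°)·(-455.5) = -540.33 m.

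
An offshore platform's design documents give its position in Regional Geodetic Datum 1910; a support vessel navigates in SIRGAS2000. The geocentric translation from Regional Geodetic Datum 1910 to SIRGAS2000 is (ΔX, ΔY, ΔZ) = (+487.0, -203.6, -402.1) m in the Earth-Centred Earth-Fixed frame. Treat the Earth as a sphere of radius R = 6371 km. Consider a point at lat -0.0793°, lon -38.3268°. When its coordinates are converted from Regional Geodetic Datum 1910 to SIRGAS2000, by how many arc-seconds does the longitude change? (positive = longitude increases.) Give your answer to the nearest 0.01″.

Δλ = 4.61″

sin φ = -0.001384, cos φ = 0.999999, sin λ = -0.620146, cos λ = 0.784486.
East component: ΔE = −sin λ·ΔX + cos λ·ΔY = −(-0.620146)(487.0) + (0.784486)(-203.6) = 142.29 m.
1° of latitude spans πR/180 = 111195 m; at latitude φ, 1° of longitude spans that × cos φ = 111194.8 m, so Δλ = 142.29 / 111194.8 × 3600 = 4.607″.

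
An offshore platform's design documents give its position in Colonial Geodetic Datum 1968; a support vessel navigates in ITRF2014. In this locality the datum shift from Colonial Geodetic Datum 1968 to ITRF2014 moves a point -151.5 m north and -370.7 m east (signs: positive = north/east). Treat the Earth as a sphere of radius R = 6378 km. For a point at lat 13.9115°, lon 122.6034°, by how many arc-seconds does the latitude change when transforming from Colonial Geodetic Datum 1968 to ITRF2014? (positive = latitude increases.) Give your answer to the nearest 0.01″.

Δφ = -4.90″

On a sphere of radius R, 1 rad of latitude = R, so Δφ = ΔN / R = -151.5 / 6378000 = -2.3754e-05 rad = -4.900″.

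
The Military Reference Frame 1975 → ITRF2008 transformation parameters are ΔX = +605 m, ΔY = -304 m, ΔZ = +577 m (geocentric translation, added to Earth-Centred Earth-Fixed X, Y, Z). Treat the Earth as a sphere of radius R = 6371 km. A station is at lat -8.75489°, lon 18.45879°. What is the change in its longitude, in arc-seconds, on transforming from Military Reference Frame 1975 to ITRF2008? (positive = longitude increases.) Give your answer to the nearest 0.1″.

sin φ = -0.152208, cos φ = 0.988349, sin λ = 0.316622, cos λ = 0.948552.
East component: ΔE = −sin λ·ΔX + cos λ·ΔY = −(0.316622)(605) + (0.948552)(-304) = -479.92 m.
1° of latitude spans πR/180 = 111195 m; at latitude φ, 1° of longitude spans that × cos φ = 109899.3 m, so Δλ = -479.92 / 109899.3 × 3600 = -15.721″.

Δλ = -15.7″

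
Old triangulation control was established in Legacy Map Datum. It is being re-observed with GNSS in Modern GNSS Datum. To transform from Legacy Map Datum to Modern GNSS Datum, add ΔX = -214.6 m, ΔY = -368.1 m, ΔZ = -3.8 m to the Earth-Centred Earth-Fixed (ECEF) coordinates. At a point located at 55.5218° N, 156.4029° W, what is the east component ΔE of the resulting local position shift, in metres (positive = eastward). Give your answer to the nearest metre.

ΔE = 251 m

At φ = 55.5218°, λ = -156.4029°: sin φ = 0.824342, cos φ = 0.566093, sin λ = -0.400303, cos λ = -0.916383.
ΔE = −sin λ·ΔX + cos λ·ΔY = −(-0.400303)·(-214.6) + (-0.916383)·(-368.1) = 251.42 m.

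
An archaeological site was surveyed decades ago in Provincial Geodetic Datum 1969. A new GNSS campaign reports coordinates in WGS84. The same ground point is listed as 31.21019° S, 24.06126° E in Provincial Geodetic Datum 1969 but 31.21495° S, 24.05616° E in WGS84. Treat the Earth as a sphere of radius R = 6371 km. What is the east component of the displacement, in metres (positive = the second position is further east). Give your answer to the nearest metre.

ΔE = -485 m

Δφ = -31.21495° − -31.21019° = -0.00476°; Δλ = 24.05616° − 24.06126° = -0.00510°.
1° along a meridian = πR/180 = 111195 m.
ΔN = Δφ × 111195 = -529.3 m; ΔE = Δλ × 111195 × cos(-31.21019°) = -0.00510 × 111195 × 0.855272 = -485.0 m.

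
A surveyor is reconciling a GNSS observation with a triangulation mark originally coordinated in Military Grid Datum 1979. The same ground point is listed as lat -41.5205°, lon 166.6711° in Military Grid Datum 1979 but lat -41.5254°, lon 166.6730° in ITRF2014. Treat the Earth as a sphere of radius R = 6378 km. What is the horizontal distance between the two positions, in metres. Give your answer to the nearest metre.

568 m

Δφ = -41.5254° − -41.5205° = -0.0049°; Δλ = 166.6730° − 166.6711° = +0.0019°.
1° along a meridian = πR/180 = 111317 m.
ΔN = Δφ × 111317 = -545.5 m; ΔE = Δλ × 111317 × cos(-41.5205°) = +0.0019 × 111317 × 0.748719 = 158.4 m.
Distance = √(ΔE² + ΔN²) = √(158.4² + (-545.5)²) = 568.0 m.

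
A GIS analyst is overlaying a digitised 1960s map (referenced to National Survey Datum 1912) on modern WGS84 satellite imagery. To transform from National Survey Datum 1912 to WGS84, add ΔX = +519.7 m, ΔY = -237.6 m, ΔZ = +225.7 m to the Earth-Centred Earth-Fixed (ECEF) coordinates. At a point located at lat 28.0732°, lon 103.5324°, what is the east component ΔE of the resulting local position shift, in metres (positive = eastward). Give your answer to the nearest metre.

ΔE = -450 m

The local east axis at (φ, λ) is (−sin λ, cos λ, 0), so ΔE = −sin(103.5324°)·519.7 + cos(103.5324°)·(-237.6) = -449.67 m.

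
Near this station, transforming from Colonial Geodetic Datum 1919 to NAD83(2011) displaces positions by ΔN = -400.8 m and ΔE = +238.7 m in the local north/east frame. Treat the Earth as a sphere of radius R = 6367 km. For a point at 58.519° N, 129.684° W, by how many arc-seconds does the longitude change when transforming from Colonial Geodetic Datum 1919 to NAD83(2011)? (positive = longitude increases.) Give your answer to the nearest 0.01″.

Δλ = 14.81″

At latitude 58.519°, cos φ = 0.522216.
One radian of longitude at latitude φ spans R cos φ, so Δλ = ΔE / (R cos φ) = 238.7 / (6367000 × 0.522216) = 7.1791e-05 rad = 14.808″.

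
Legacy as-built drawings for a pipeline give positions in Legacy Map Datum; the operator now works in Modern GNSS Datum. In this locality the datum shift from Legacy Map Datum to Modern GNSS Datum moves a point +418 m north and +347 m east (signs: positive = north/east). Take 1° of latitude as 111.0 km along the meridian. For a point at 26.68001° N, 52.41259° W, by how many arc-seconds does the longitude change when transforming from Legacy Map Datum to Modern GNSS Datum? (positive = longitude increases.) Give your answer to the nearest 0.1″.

Δλ = 12.6″

At latitude 26.68001°, cos φ = 0.893528.
1° of longitude at this latitude = 111.0 × cos φ = 99.18 km, so Δλ = 347.0 / 99181.6 = 0.0034986° = 12.595″.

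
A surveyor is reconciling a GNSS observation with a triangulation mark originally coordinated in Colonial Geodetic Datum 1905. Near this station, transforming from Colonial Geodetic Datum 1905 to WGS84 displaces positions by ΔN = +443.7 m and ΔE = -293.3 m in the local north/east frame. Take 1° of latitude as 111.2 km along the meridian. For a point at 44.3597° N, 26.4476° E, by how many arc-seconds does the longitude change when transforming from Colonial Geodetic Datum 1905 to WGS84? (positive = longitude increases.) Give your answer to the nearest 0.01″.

Δλ = -13.28″

At latitude 44.3597°, cos φ = 0.714965.
1° of longitude at this latitude = 111.2 × cos φ = 79.50 km, so Δλ = -293.3 / 79504.1 = -0.0036891° = -13.281″.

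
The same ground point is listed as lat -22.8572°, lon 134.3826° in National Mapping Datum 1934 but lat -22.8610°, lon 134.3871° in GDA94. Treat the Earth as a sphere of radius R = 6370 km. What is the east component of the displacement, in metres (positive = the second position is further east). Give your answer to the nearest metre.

Δφ = -22.8610° − -22.8572° = -0.0038°; Δλ = 134.3871° − 134.3826° = +0.0045°.
1° along a meridian = πR/180 = 111177 m.
ΔN = Δφ × 111177 = -422.5 m; ΔE = Δλ × 111177 × cos(-22.8572°) = +0.0045 × 111177 × 0.921476 = 461.0 m.

ΔE = 461 m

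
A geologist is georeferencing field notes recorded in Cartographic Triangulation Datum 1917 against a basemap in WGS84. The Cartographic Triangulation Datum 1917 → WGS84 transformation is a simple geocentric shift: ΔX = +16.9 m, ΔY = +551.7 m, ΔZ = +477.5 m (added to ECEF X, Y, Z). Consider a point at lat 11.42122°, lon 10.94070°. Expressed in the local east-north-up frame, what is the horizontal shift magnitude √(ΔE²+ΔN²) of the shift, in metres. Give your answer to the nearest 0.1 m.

At φ = 11.42122°, λ = 10.94070°: sin φ = 0.198020, cos φ = 0.980198, sin λ = 0.189793, cos λ = 0.981824.
ΔE = −sin λ·ΔX + cos λ·ΔY = −(0.189793)·(16.9) + (0.981824)·(551.7) = 538.46 m.
ΔN = −sin φ cos λ·ΔX − sin φ sin λ·ΔY + cos φ·ΔZ = −(0.198020)(0.981824)(16.9) − (0.198020)(0.189793)(551.7) + (0.980198)(477.5) = 444.02 m.
Horizontal magnitude = √(ΔE² + ΔN²) = √(538.46² + 444.02²) = 697.93 m.

697.9 m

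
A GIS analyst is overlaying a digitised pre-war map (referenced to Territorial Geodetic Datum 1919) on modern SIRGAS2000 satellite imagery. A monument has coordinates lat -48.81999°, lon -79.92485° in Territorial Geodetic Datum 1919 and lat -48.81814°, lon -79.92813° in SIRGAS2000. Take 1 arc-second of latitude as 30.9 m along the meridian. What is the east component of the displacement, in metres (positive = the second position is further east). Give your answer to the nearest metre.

ΔE = -240 m

Δφ = -48.81814° − -48.81999° = +0.00185°; Δλ = -79.92813° − -79.92485° = -0.00328°.
1° of latitude = 3600 × 30.90 = 111240 m.
ΔN = Δφ × 111240 = 205.8 m; ΔE = Δλ × 111240 × cos(-48.81999°) = -0.00328 × 111240 × 0.658427 = -240.2 m.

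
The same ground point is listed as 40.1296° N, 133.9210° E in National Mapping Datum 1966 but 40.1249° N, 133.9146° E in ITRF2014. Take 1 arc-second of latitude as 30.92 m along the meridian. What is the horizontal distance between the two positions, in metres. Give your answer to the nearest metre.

Δφ = 40.1249° − 40.1296° = -0.0047°; Δλ = 133.9146° − 133.9210° = -0.0064°.
1° of latitude = 3600 × 30.92 = 111312 m.
ΔN = Δφ × 111312 = -523.2 m; ΔE = Δλ × 111312 × cos(40.1296°) = -0.0064 × 111312 × 0.764589 = -544.7 m.
Distance = √(ΔE² + ΔN²) = √((-544.7)² + (-523.2)²) = 755.2 m.

755 m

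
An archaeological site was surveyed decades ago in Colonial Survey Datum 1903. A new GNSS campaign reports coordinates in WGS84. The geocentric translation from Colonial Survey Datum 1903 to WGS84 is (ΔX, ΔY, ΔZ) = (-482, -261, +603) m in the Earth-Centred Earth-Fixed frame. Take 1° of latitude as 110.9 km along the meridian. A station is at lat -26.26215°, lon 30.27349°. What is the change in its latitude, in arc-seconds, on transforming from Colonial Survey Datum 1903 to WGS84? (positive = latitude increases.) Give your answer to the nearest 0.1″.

Δφ = 9.7″

sin φ = -0.442479, cos φ = 0.896779, sin λ = 0.504128, cos λ = 0.863629.
North component: ΔN = −sin φ cos λ·ΔX − sin φ sin λ·ΔY + cos φ·ΔZ = −(-0.442479)(0.863629)(-482) − (-0.442479)(0.504128)(-261) + (0.896779)(603) = 298.35 m.
1° of latitude spans 110900 m, so Δφ = 298.35 / 110900 × 3600 = 9.685″.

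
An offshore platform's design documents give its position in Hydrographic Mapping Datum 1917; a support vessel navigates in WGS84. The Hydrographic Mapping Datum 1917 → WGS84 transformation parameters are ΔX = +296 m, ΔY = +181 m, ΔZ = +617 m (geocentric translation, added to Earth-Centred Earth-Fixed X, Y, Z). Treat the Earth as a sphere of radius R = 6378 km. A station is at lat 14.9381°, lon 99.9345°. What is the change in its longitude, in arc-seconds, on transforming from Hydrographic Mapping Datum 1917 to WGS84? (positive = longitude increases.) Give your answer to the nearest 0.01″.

Δλ = -10.80″

sin φ = 0.257775, cos φ = 0.966205, sin λ = 0.985006, cos λ = -0.172522.
East component: ΔE = −sin λ·ΔX + cos λ·ΔY = −(0.985006)(296) + (-0.172522)(181) = -322.79 m.
1° of latitude spans πR/180 = 111317 m; at latitude φ, 1° of longitude spans that × cos φ = 107555.1 m, so Δλ = -322.79 / 107555.1 × 3600 = -10.804″.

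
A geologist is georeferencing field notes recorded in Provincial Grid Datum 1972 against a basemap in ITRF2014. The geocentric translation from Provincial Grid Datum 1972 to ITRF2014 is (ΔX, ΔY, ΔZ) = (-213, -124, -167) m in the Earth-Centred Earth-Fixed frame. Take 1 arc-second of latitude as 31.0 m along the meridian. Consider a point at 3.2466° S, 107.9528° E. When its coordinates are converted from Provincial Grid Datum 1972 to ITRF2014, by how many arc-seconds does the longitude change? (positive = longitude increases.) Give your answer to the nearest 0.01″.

sin φ = -0.056634, cos φ = 0.998395, sin λ = 0.951311, cos λ = -0.308233.
East component: ΔE = −sin λ·ΔX + cos λ·ΔY = −(0.951311)(-213) + (-0.308233)(-124) = 240.85 m.
1° of latitude spans 3600 × 31.00 = 111600 m; at latitude φ, 1° of longitude spans that × cos φ = 111420.9 m, so Δλ = 240.85 / 111420.9 × 3600 = 7.782″.

Δλ = 7.78″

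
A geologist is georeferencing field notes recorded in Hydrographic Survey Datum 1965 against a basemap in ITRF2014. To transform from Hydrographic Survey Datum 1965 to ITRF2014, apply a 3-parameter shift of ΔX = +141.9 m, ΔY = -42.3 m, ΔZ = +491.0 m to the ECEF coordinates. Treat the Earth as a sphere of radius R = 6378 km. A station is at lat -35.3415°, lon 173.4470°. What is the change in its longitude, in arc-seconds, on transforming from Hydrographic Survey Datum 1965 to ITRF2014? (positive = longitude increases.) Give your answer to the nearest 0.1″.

sin φ = -0.578449, cos φ = 0.815719, sin λ = 0.114122, cos λ = -0.993467.
East component: ΔE = −sin λ·ΔX + cos λ·ΔY = −(0.114122)(141.9) + (-0.993467)(-42.3) = 25.83 m.
1° of latitude spans πR/180 = 111317 m; at latitude φ, 1° of longitude spans that × cos φ = 90803.5 m, so Δλ = 25.83 / 90803.5 × 3600 = 1.024″.

Δλ = 1.0″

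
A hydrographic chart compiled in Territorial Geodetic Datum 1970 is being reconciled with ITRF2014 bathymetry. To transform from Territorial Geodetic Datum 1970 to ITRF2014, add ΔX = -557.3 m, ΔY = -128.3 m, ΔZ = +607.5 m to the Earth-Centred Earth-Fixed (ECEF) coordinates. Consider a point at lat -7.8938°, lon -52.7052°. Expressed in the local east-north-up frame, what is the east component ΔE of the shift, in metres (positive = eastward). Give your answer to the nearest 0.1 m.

The local east axis at (φ, λ) is (−sin λ, cos λ, 0), so ΔE = −sin(-52.7052°)·(-557.3) + cos(-52.7052°)·(-128.3) = -521.09 m.

ΔE = -521.1 m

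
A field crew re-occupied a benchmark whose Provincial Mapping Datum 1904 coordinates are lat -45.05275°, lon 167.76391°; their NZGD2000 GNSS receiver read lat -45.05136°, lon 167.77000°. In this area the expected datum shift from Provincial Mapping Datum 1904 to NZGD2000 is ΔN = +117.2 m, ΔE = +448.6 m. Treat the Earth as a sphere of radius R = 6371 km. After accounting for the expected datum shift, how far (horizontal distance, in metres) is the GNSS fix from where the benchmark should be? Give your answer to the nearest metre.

48 m

Observed coordinate differences: Δφ = +0.00139°, Δλ = +0.00609°.
Converting to metres (1° lat = 111195 m, cos φ = 0.706455): observed ΔN = 154.6 m, observed ΔE = 478.4 m.
Subtracting the expected shift leaves a residual of 154.6 − (117.2) = 37.4 m north and 478.4 − (448.6) = 29.8 m east.
Residual distance = √(37.4² + 29.8²) = 47.8 m.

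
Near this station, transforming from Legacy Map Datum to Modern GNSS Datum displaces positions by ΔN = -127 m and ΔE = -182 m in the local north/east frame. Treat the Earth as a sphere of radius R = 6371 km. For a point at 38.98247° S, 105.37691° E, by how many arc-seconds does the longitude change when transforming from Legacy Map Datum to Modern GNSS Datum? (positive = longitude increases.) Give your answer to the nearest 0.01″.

Δλ = -7.58″

At latitude -38.98247°, cos φ = 0.777338.
One radian of longitude at latitude φ spans R cos φ, so Δλ = ΔE / (R cos φ) = -182.0 / (6371000 × 0.777338) = -3.6750e-05 rad = -7.580″.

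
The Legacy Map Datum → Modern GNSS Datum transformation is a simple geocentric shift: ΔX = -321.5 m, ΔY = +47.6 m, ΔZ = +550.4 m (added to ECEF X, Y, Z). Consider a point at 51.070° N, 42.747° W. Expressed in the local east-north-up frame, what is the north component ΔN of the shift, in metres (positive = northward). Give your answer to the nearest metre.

The local north axis is (−sin φ cos λ, −sin φ sin λ, cos φ), giving ΔN = 183.663 + 25.134 + 345.855 = 554.65 m.

ΔN = 555 m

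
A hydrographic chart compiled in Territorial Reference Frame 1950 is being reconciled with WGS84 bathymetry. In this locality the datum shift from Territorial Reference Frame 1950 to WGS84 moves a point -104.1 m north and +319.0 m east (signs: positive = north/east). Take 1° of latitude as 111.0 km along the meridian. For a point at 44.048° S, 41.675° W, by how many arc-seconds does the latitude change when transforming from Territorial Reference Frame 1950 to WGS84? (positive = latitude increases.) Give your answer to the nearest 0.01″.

1° of latitude = 111.0 km, so Δφ = -104.1 / 111000 = -0.0009378° = -3.376″.

Δφ = -3.38″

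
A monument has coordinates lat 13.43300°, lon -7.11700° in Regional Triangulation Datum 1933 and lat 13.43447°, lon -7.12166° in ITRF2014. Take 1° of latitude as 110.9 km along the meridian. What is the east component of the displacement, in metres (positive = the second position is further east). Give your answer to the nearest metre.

ΔE = -503 m

Δφ = 13.43447° − 13.43300° = +0.00147°; Δλ = -7.12166° − -7.11700° = -0.00466°.
ΔN = Δφ × 110900 = 163.0 m; ΔE = Δλ × 110900 × cos(13.43300°) = -0.00466 × 110900 × 0.972642 = -502.7 m.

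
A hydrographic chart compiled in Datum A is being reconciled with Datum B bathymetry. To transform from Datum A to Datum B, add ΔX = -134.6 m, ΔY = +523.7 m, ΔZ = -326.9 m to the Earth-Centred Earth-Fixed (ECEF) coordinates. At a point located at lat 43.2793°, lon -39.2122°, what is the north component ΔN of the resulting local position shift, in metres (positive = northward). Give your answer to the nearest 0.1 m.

ΔN = 60.5 m

The local north axis is (−sin φ cos λ, −sin φ sin λ, cos φ), giving ΔN = 71.496 + 226.974 − 237.990 = 60.48 m.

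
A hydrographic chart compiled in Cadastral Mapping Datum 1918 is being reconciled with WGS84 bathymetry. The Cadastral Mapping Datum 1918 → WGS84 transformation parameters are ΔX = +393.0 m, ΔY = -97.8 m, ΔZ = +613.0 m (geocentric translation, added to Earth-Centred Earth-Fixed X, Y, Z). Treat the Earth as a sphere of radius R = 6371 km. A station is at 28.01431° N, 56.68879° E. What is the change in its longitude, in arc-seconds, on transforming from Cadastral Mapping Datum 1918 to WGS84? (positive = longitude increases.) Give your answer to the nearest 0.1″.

sin φ = 0.469692, cos φ = 0.882830, sin λ = 0.835700, cos λ = 0.549186.
East component: ΔE = −sin λ·ΔX + cos λ·ΔY = −(0.835700)(393.0) + (0.549186)(-97.8) = -382.14 m.
1° of latitude spans πR/180 = 111195 m; at latitude φ, 1° of longitude spans that × cos φ = 98166.3 m, so Δλ = -382.14 / 98166.3 × 3600 = -14.014″.

Δλ = -14.0″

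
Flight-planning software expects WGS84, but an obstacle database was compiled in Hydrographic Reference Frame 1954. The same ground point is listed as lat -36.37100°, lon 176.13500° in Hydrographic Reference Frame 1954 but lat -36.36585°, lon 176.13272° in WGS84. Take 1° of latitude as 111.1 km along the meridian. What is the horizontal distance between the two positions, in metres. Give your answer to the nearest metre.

607 m

Δφ = -36.36585° − -36.37100° = +0.00515°; Δλ = 176.13272° − 176.13500° = -0.00228°.
ΔN = Δφ × 111100 = 572.2 m; ΔE = Δλ × 111100 × cos(-36.37100°) = -0.00228 × 111100 × 0.805194 = -204.0 m.
Distance = √(ΔE² + ΔN²) = √((-204.0)² + 572.2²) = 607.4 m.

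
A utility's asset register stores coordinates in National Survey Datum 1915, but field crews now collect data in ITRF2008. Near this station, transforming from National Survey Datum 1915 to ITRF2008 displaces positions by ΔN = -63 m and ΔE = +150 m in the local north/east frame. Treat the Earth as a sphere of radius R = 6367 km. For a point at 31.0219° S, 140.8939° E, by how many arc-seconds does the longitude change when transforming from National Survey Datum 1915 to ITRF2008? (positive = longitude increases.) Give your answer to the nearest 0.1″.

At latitude -31.0219°, cos φ = 0.856970.
One radian of longitude at latitude φ spans R cos φ, so Δλ = ΔE / (R cos φ) = 150.0 / (6367000 × 0.856970) = 2.7491e-05 rad = 5.670″.

Δλ = 5.7″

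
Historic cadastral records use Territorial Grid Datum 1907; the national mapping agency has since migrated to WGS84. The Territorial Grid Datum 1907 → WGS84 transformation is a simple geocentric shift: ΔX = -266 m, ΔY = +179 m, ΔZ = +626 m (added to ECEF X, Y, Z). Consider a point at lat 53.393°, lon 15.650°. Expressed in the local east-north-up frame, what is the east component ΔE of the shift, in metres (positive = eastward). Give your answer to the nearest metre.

At φ = 53.393°, λ = 15.650°: sin φ = 0.802745, cos φ = 0.596323, sin λ = 0.269760, cos λ = 0.962928.
ΔE = −sin λ·ΔX + cos λ·ΔY = −(0.269760)·(-266) + (0.962928)·(179) = 244.12 m.

ΔE = 244 m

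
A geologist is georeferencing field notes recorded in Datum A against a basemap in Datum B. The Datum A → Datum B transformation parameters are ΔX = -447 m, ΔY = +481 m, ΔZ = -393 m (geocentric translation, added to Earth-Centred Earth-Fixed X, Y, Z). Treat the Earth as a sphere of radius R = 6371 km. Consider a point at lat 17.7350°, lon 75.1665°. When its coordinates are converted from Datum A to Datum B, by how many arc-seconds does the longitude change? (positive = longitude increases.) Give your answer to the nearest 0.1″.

Δλ = 18.9″

sin φ = 0.304615, cos φ = 0.952476, sin λ = 0.966674, cos λ = 0.256011.
East component: ΔE = −sin λ·ΔX + cos λ·ΔY = −(0.966674)(-447) + (0.256011)(481) = 555.24 m.
1° of latitude spans πR/180 = 111195 m; at latitude φ, 1° of longitude spans that × cos φ = 105910.5 m, so Δλ = 555.24 / 105910.5 × 3600 = 18.873″.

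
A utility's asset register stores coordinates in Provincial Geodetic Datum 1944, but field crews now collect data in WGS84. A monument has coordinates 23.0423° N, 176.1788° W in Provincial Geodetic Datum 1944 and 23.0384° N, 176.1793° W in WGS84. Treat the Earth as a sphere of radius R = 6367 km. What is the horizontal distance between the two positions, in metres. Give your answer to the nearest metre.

436 m

Δφ = 23.0384° − 23.0423° = -0.0039°; Δλ = -176.1793° − -176.1788° = -0.0005°.
1° along a meridian = πR/180 = 111125 m.
ΔN = Δφ × 111125 = -433.4 m; ΔE = Δλ × 111125 × cos(23.0423°) = -0.0005 × 111125 × 0.920216 = -51.1 m.
Distance = √(ΔE² + ΔN²) = √((-51.1)² + (-433.4)²) = 436.4 m.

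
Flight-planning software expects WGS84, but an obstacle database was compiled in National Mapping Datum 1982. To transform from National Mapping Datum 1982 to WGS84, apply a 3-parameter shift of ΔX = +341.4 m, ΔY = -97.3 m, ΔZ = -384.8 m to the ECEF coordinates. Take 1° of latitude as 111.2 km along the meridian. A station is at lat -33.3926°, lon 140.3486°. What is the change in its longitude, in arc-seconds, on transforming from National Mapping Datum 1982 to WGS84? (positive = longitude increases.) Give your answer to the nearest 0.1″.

Δλ = -5.5″

sin φ = -0.550373, cos φ = 0.834919, sin λ = 0.638115, cos λ = -0.769941.
East component: ΔE = −sin λ·ΔX + cos λ·ΔY = −(0.638115)(341.4) + (-0.769941)(-97.3) = -142.94 m.
1° of latitude spans 111200 m; at latitude φ, 1° of longitude spans that × cos φ = 92843.0 m, so Δλ = -142.94 / 92843.0 × 3600 = -5.542″.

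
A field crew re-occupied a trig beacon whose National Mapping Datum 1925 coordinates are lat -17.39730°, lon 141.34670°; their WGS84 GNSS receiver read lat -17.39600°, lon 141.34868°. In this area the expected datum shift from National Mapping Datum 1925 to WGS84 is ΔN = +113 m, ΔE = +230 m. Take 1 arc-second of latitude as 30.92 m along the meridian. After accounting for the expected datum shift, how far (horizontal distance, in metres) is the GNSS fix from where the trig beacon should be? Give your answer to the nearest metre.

37 m

Observed coordinate differences: Δφ = +0.00130°, Δλ = +0.00198°.
Converting to metres (1° lat = 111312 m, cos φ = 0.954254): observed ΔN = 144.7 m, observed ΔE = 210.3 m.
Subtracting the expected shift leaves a residual of 144.7 − (113) = 31.7 m north and 210.3 − (230) = -19.7 m east.
Residual distance = √(31.7² + (-19.7)²) = 37.3 m.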